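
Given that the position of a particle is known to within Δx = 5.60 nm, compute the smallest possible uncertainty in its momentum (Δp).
9.416 × 10^-27 kg·m/s

Using the Heisenberg uncertainty principle:
ΔxΔp ≥ ℏ/2

The minimum uncertainty in momentum is:
Δp_min = ℏ/(2Δx)
Δp_min = (1.055e-34 J·s) / (2 × 5.600e-09 m)
Δp_min = 9.416e-27 kg·m/s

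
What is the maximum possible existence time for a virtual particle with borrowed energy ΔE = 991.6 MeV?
3.319 × 10^-25 s

Using the energy-time uncertainty principle:
ΔEΔt ≥ ℏ/2

For a virtual particle borrowing energy ΔE, the maximum lifetime is:
Δt_max = ℏ/(2ΔE)

Converting energy:
ΔE = 991.6 MeV = 1.589e-10 J

Δt_max = (1.055e-34 J·s) / (2 × 1.589e-10 J)
Δt_max = 3.319e-25 s = 3.319 × 10^-25 s

Virtual particles with higher borrowed energy exist for shorter times.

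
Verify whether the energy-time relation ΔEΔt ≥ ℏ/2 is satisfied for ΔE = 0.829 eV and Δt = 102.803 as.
No, it violates the uncertainty relation.

Calculate the product ΔEΔt:
ΔE = 0.829 eV = 1.328e-19 J
ΔEΔt = (1.328e-19 J) × (1.028e-16 s)
ΔEΔt = 1.365e-35 J·s

Compare to the minimum allowed value ℏ/2:
ℏ/2 = 5.273e-35 J·s

Since ΔEΔt = 1.365e-35 J·s < 5.273e-35 J·s = ℏ/2,
this violates the uncertainty relation.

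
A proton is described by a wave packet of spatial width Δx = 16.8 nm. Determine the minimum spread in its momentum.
3.139 × 10^-27 kg·m/s

For a wave packet, the spatial width Δx and momentum spread Δp are related by the uncertainty principle:
ΔxΔp ≥ ℏ/2

The minimum momentum spread is:
Δp_min = ℏ/(2Δx)
Δp_min = (1.055e-34 J·s) / (2 × 1.680e-08 m)
Δp_min = 3.139e-27 kg·m/s

A wave packet cannot have both a well-defined position and well-defined momentum.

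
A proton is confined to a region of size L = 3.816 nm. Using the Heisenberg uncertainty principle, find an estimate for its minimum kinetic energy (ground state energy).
356.236 neV

Using the uncertainty principle to estimate ground state energy:

1. The position uncertainty is approximately the confinement size:
   Δx ≈ L = 3.816e-09 m

2. From ΔxΔp ≥ ℏ/2, the minimum momentum uncertainty is:
   Δp ≈ ℏ/(2L) = 1.382e-26 kg·m/s

3. The kinetic energy is approximately:
   KE ≈ (Δp)²/(2m) = (1.382e-26)²/(2 × 1.673e-27 kg)
   KE ≈ 5.708e-26 J = 356.236 neV

This is an order-of-magnitude estimate of the ground state energy.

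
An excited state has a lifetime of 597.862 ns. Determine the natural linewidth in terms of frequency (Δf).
133.103 kHz

Using the energy-time uncertainty principle and E = hf:
ΔEΔt ≥ ℏ/2
hΔf·Δt ≥ ℏ/2

The minimum frequency uncertainty is:
Δf = ℏ/(2hτ) = 1/(4πτ)
Δf = 1/(4π × 5.979e-07 s)
Δf = 1.331e+05 Hz = 133.103 kHz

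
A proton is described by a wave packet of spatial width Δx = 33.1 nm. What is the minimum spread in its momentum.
1.593 × 10^-27 kg·m/s

For a wave packet, the spatial width Δx and momentum spread Δp are related by the uncertainty principle:
ΔxΔp ≥ ℏ/2

The minimum momentum spread is:
Δp_min = ℏ/(2Δx)
Δp_min = (1.055e-34 J·s) / (2 × 3.310e-08 m)
Δp_min = 1.593e-27 kg·m/s

A wave packet cannot have both a well-defined position and well-defined momentum.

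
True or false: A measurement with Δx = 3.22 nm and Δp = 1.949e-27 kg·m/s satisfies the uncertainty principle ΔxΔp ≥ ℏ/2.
No, it violates the uncertainty principle (impossible measurement).

Calculate the product ΔxΔp:
ΔxΔp = (3.220e-09 m) × (1.949e-27 kg·m/s)
ΔxΔp = 6.276e-36 J·s

Compare to the minimum allowed value ℏ/2:
ℏ/2 = 5.273e-35 J·s

Since ΔxΔp = 6.276e-36 J·s < 5.273e-35 J·s = ℏ/2,
the measurement violates the uncertainty principle.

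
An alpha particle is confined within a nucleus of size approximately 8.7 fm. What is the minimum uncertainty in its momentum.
6.061 × 10^-21 kg·m/s

Using the Heisenberg uncertainty principle:
ΔxΔp ≥ ℏ/2

With Δx ≈ L = 8.700e-15 m (the confinement size):
Δp_min = ℏ/(2Δx)
Δp_min = (1.055e-34 J·s) / (2 × 8.700e-15 m)
Δp_min = 6.061e-21 kg·m/s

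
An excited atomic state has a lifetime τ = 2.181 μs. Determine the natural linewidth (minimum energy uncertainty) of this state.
150.897 peV

Using the energy-time uncertainty principle:
ΔEΔt ≥ ℏ/2

The lifetime τ represents the time uncertainty Δt.
The natural linewidth (minimum energy uncertainty) is:

ΔE = ℏ/(2τ)
ΔE = (1.055e-34 J·s) / (2 × 2.181e-06 s)
ΔE = 2.418e-29 J = 150.897 peV

This natural linewidth limits the precision of spectroscopic measurements.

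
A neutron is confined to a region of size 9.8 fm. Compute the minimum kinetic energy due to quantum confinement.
53.939 keV

Using the uncertainty principle:

1. Position uncertainty: Δx ≈ 9.800e-15 m
2. Minimum momentum uncertainty: Δp = ℏ/(2Δx) = 5.380e-21 kg·m/s
3. Minimum kinetic energy:
   KE = (Δp)²/(2m) = (5.380e-21)²/(2 × 1.675e-27 kg)
   KE = 8.642e-15 J = 53.939 keV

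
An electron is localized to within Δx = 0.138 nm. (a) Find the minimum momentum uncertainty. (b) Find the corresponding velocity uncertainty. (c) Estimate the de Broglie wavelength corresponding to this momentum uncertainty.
(a) Δp_min = 3.821 × 10^-25 kg·m/s
(b) Δv_min = 419.448 km/s
(c) λ_dB = 1.734 nm

Step-by-step:

(a) From the uncertainty principle:
Δp_min = ℏ/(2Δx) = (1.055e-34 J·s)/(2 × 1.380e-10 m) = 3.821e-25 kg·m/s

(b) The velocity uncertainty:
Δv = Δp/m = (3.821e-25 kg·m/s)/(9.109e-31 kg) = 4.194e+05 m/s = 419.448 km/s

(c) The de Broglie wavelength for this momentum:
λ = h/p = (6.626e-34 J·s)/(3.821e-25 kg·m/s) = 1.734e-09 m = 1.734 nm

Note: The de Broglie wavelength is comparable to the localization size, as expected from wave-particle duality.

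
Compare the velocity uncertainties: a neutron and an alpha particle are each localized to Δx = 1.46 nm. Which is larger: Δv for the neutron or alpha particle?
The neutron has the larger minimum velocity uncertainty, by a ratio of 4.0.

For both particles, Δp_min = ℏ/(2Δx) = 3.612e-26 kg·m/s (same for both).

The velocity uncertainty is Δv = Δp/m:
- neutron: Δv = 3.612e-26 / 1.675e-27 = 2.156e+01 m/s = 21.562 m/s
- alpha particle: Δv = 3.612e-26 / 6.645e-27 = 5.435e+00 m/s = 5.435 m/s

Ratio: 2.156e+01 / 5.435e+00 = 4.0

The lighter particle has larger velocity uncertainty because Δv ∝ 1/m.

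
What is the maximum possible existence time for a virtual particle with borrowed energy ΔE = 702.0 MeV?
4.688 × 10^-25 s

Using the energy-time uncertainty principle:
ΔEΔt ≥ ℏ/2

For a virtual particle borrowing energy ΔE, the maximum lifetime is:
Δt_max = ℏ/(2ΔE)

Converting energy:
ΔE = 702.0 MeV = 1.125e-10 J

Δt_max = (1.055e-34 J·s) / (2 × 1.125e-10 J)
Δt_max = 4.688e-25 s = 4.688 × 10^-25 s

Virtual particles with higher borrowed energy exist for shorter times.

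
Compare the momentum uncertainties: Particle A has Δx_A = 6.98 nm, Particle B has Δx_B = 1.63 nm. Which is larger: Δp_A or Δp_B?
Particle B has the larger minimum momentum uncertainty, by a factor of 4.28.

For each particle, the minimum momentum uncertainty is Δp_min = ℏ/(2Δx):

Particle A: Δp_A = ℏ/(2×6.980e-09 m) = 7.554e-27 kg·m/s
Particle B: Δp_B = ℏ/(2×1.630e-09 m) = 3.235e-26 kg·m/s

Ratio: Δp_B/Δp_A = 4.28

Since Δp_min ∝ 1/Δx, the particle with smaller position uncertainty (B) has larger momentum uncertainty.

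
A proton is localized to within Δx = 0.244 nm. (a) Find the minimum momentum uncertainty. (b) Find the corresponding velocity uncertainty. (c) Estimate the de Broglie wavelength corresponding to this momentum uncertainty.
(a) Δp_min = 2.161 × 10^-25 kg·m/s
(b) Δv_min = 129.199 m/s
(c) λ_dB = 3.066 nm

Step-by-step:

(a) From the uncertainty principle:
Δp_min = ℏ/(2Δx) = (1.055e-34 J·s)/(2 × 2.440e-10 m) = 2.161e-25 kg·m/s

(b) The velocity uncertainty:
Δv = Δp/m = (2.161e-25 kg·m/s)/(1.673e-27 kg) = 1.292e+02 m/s = 129.199 m/s

(c) The de Broglie wavelength for this momentum:
λ = h/p = (6.626e-34 J·s)/(2.161e-25 kg·m/s) = 3.066e-09 m = 3.066 nm

Note: The de Broglie wavelength is comparable to the localization size, as expected from wave-particle duality.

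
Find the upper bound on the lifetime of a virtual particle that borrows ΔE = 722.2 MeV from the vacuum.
4.557 × 10^-25 s

Using the energy-time uncertainty principle:
ΔEΔt ≥ ℏ/2

For a virtual particle borrowing energy ΔE, the maximum lifetime is:
Δt_max = ℏ/(2ΔE)

Converting energy:
ΔE = 722.2 MeV = 1.157e-10 J

Δt_max = (1.055e-34 J·s) / (2 × 1.157e-10 J)
Δt_max = 4.557e-25 s = 4.557 × 10^-25 s

Virtual particles with higher borrowed energy exist for shorter times.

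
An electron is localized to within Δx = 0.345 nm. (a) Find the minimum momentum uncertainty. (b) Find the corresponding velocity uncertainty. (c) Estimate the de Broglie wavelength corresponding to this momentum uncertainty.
(a) Δp_min = 1.528 × 10^-25 kg·m/s
(b) Δv_min = 167.779 km/s
(c) λ_dB = 4.335 nm

Step-by-step:

(a) From the uncertainty principle:
Δp_min = ℏ/(2Δx) = (1.055e-34 J·s)/(2 × 3.450e-10 m) = 1.528e-25 kg·m/s

(b) The velocity uncertainty:
Δv = Δp/m = (1.528e-25 kg·m/s)/(9.109e-31 kg) = 1.678e+05 m/s = 167.779 km/s

(c) The de Broglie wavelength for this momentum:
λ = h/p = (6.626e-34 J·s)/(1.528e-25 kg·m/s) = 4.335e-09 m = 4.335 nm

Note: The de Broglie wavelength is comparable to the localization size, as expected from wave-particle duality.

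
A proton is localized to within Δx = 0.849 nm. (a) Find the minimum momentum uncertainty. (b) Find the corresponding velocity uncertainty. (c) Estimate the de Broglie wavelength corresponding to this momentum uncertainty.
(a) Δp_min = 6.211 × 10^-26 kg·m/s
(b) Δv_min = 37.131 m/s
(c) λ_dB = 10.669 nm

Step-by-step:

(a) From the uncertainty principle:
Δp_min = ℏ/(2Δx) = (1.055e-34 J·s)/(2 × 8.490e-10 m) = 6.211e-26 kg·m/s

(b) The velocity uncertainty:
Δv = Δp/m = (6.211e-26 kg·m/s)/(1.673e-27 kg) = 3.713e+01 m/s = 37.131 m/s

(c) The de Broglie wavelength for this momentum:
λ = h/p = (6.626e-34 J·s)/(6.211e-26 kg·m/s) = 1.067e-08 m = 10.669 nm

Note: The de Broglie wavelength is comparable to the localization size, as expected from wave-particle duality.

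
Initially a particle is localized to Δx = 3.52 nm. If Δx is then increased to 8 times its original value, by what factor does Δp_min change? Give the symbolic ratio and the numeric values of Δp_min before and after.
Original Δp_min = 1.498 × 10^-26 kg·m/s; new Δp'_min = 1.872 × 10^-27 kg·m/s; ratio Δp'_min/Δp_min = 1/8.

From the uncertainty principle ΔxΔp ≥ ℏ/2, the minimum momentum uncertainty is Δp_min = ℏ/(2Δx).

Original (Δx = 3.52 nm = 3.520e-09 m):
Δp_min = (1.055e-34 J·s)/(2 × 3.520e-09 m) = 1.498e-26 kg·m/s

When Δx → 8Δx:
Δp'_min = ℏ/(2 × 8Δx) = (1/8) × ℏ/(2Δx) = (1/8) × Δp_min
Δp'_min = 1/8 × 1.498e-26 kg·m/s = 1.872e-27 kg·m/s

Since Δp_min ∝ 1/Δx, when Δx is increased to 8 times its original value, Δp_min decreases to 1/8 of its original value.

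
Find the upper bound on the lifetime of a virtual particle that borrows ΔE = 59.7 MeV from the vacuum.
5.513 ys

Using the energy-time uncertainty principle:
ΔEΔt ≥ ℏ/2

For a virtual particle borrowing energy ΔE, the maximum lifetime is:
Δt_max = ℏ/(2ΔE)

Converting energy:
ΔE = 59.7 MeV = 9.565e-12 J

Δt_max = (1.055e-34 J·s) / (2 × 9.565e-12 J)
Δt_max = 5.513e-24 s = 5.513 ys

Virtual particles with higher borrowed energy exist for shorter times.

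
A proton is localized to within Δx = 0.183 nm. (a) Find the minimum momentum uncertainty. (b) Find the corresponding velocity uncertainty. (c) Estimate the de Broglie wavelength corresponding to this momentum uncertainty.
(a) Δp_min = 2.881 × 10^-25 kg·m/s
(b) Δv_min = 172.265 m/s
(c) λ_dB = 2.300 nm

Step-by-step:

(a) From the uncertainty principle:
Δp_min = ℏ/(2Δx) = (1.055e-34 J·s)/(2 × 1.830e-10 m) = 2.881e-25 kg·m/s

(b) The velocity uncertainty:
Δv = Δp/m = (2.881e-25 kg·m/s)/(1.673e-27 kg) = 1.723e+02 m/s = 172.265 m/s

(c) The de Broglie wavelength for this momentum:
λ = h/p = (6.626e-34 J·s)/(2.881e-25 kg·m/s) = 2.300e-09 m = 2.300 nm

Note: The de Broglie wavelength is comparable to the localization size, as expected from wave-particle duality.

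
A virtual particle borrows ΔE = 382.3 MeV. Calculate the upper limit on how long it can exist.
8.609 × 10^-25 s

Using the energy-time uncertainty principle:
ΔEΔt ≥ ℏ/2

For a virtual particle borrowing energy ΔE, the maximum lifetime is:
Δt_max = ℏ/(2ΔE)

Converting energy:
ΔE = 382.3 MeV = 6.125e-11 J

Δt_max = (1.055e-34 J·s) / (2 × 6.125e-11 J)
Δt_max = 8.609e-25 s = 8.609 × 10^-25 s

Virtual particles with higher borrowed energy exist for shorter times.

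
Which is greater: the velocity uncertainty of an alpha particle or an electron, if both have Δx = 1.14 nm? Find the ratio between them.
The electron has the larger minimum velocity uncertainty, by a ratio of 7294.3.

For both particles, Δp_min = ℏ/(2Δx) = 4.625e-26 kg·m/s (same for both).

The velocity uncertainty is Δv = Δp/m:
- alpha particle: Δv = 4.625e-26 / 6.645e-27 = 6.961e+00 m/s = 6.961 m/s
- electron: Δv = 4.625e-26 / 9.109e-31 = 5.078e+04 m/s = 50.775 km/s

Ratio: 5.078e+04 / 6.961e+00 = 7294.3

The lighter particle has larger velocity uncertainty because Δv ∝ 1/m.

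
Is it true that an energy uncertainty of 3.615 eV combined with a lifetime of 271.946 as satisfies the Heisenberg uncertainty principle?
Yes, it satisfies the uncertainty relation.

Calculate the product ΔEΔt:
ΔE = 3.615 eV = 5.792e-19 J
ΔEΔt = (5.792e-19 J) × (2.719e-16 s)
ΔEΔt = 1.575e-34 J·s

Compare to the minimum allowed value ℏ/2:
ℏ/2 = 5.273e-35 J·s

Since ΔEΔt = 1.575e-34 J·s ≥ 5.273e-35 J·s = ℏ/2,
this satisfies the uncertainty relation.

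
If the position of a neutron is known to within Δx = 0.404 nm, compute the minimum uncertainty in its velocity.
77.924 m/s

Using the Heisenberg uncertainty principle and Δp = mΔv:
ΔxΔp ≥ ℏ/2
Δx(mΔv) ≥ ℏ/2

The minimum uncertainty in velocity is:
Δv_min = ℏ/(2mΔx)
Δv_min = (1.055e-34 J·s) / (2 × 1.675e-27 kg × 4.040e-10 m)
Δv_min = 7.792e+01 m/s = 77.924 m/s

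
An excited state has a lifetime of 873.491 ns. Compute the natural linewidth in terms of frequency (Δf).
91.103 kHz

Using the energy-time uncertainty principle and E = hf:
ΔEΔt ≥ ℏ/2
hΔf·Δt ≥ ℏ/2

The minimum frequency uncertainty is:
Δf = ℏ/(2hτ) = 1/(4πτ)
Δf = 1/(4π × 8.735e-07 s)
Δf = 9.110e+04 Hz = 91.103 kHz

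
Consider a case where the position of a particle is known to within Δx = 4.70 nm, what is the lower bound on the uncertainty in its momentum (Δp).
1.122 × 10^-26 kg·m/s

Using the Heisenberg uncertainty principle:
ΔxΔp ≥ ℏ/2

The minimum uncertainty in momentum is:
Δp_min = ℏ/(2Δx)
Δp_min = (1.055e-34 J·s) / (2 × 4.700e-09 m)
Δp_min = 1.122e-26 kg·m/s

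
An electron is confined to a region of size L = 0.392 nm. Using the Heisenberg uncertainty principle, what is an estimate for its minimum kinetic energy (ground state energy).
61.986 meV

Using the uncertainty principle to estimate ground state energy:

1. The position uncertainty is approximately the confinement size:
   Δx ≈ L = 3.920e-10 m

2. From ΔxΔp ≥ ℏ/2, the minimum momentum uncertainty is:
   Δp ≈ ℏ/(2L) = 1.345e-25 kg·m/s

3. The kinetic energy is approximately:
   KE ≈ (Δp)²/(2m) = (1.345e-25)²/(2 × 9.109e-31 kg)
   KE ≈ 9.931e-21 J = 61.986 meV

This is an order-of-magnitude estimate of the ground state energy.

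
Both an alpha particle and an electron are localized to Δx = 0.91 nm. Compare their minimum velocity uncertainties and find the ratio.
The electron has the larger minimum velocity uncertainty, by a ratio of 7294.3.

For both particles, Δp_min = ℏ/(2Δx) = 5.794e-26 kg·m/s (same for both).

The velocity uncertainty is Δv = Δp/m:
- alpha particle: Δv = 5.794e-26 / 6.645e-27 = 8.720e+00 m/s = 8.720 m/s
- electron: Δv = 5.794e-26 / 9.109e-31 = 6.361e+04 m/s = 63.609 km/s

Ratio: 6.361e+04 / 8.720e+00 = 7294.3

The lighter particle has larger velocity uncertainty because Δv ∝ 1/m.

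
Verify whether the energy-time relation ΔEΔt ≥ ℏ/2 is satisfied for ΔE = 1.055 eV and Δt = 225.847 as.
No, it violates the uncertainty relation.

Calculate the product ΔEΔt:
ΔE = 1.055 eV = 1.690e-19 J
ΔEΔt = (1.690e-19 J) × (2.258e-16 s)
ΔEΔt = 3.817e-35 J·s

Compare to the minimum allowed value ℏ/2:
ℏ/2 = 5.273e-35 J·s

Since ΔEΔt = 3.817e-35 J·s < 5.273e-35 J·s = ℏ/2,
this violates the uncertainty relation.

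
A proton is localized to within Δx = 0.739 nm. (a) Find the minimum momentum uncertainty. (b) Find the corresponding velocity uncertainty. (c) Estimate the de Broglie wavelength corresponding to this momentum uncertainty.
(a) Δp_min = 7.135 × 10^-26 kg·m/s
(b) Δv_min = 42.658 m/s
(c) λ_dB = 9.287 nm

Step-by-step:

(a) From the uncertainty principle:
Δp_min = ℏ/(2Δx) = (1.055e-34 J·s)/(2 × 7.390e-10 m) = 7.135e-26 kg·m/s

(b) The velocity uncertainty:
Δv = Δp/m = (7.135e-26 kg·m/s)/(1.673e-27 kg) = 4.266e+01 m/s = 42.658 m/s

(c) The de Broglie wavelength for this momentum:
λ = h/p = (6.626e-34 J·s)/(7.135e-26 kg·m/s) = 9.287e-09 m = 9.287 nm

Note: The de Broglie wavelength is comparable to the localization size, as expected from wave-particle duality.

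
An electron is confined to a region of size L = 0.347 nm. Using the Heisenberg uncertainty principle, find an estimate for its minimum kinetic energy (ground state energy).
79.105 meV

Using the uncertainty principle to estimate ground state energy:

1. The position uncertainty is approximately the confinement size:
   Δx ≈ L = 3.470e-10 m

2. From ΔxΔp ≥ ℏ/2, the minimum momentum uncertainty is:
   Δp ≈ ℏ/(2L) = 1.520e-25 kg·m/s

3. The kinetic energy is approximately:
   KE ≈ (Δp)²/(2m) = (1.520e-25)²/(2 × 9.109e-31 kg)
   KE ≈ 1.267e-20 J = 79.105 meV

This is an order-of-magnitude estimate of the ground state energy.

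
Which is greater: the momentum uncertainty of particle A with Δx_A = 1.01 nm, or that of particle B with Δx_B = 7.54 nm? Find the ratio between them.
Particle A has the larger minimum momentum uncertainty, by a factor of 7.47.

For each particle, the minimum momentum uncertainty is Δp_min = ℏ/(2Δx):

Particle A: Δp_A = ℏ/(2×1.010e-09 m) = 5.221e-26 kg·m/s
Particle B: Δp_B = ℏ/(2×7.540e-09 m) = 6.993e-27 kg·m/s

Ratio: Δp_A/Δp_B = 7.47

Since Δp_min ∝ 1/Δx, the particle with smaller position uncertainty (A) has larger momentum uncertainty.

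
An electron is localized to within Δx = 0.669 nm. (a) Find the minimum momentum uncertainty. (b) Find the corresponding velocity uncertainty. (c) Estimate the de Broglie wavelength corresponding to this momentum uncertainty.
(a) Δp_min = 7.882 × 10^-26 kg·m/s
(b) Δv_min = 86.523 km/s
(c) λ_dB = 8.407 nm

Step-by-step:

(a) From the uncertainty principle:
Δp_min = ℏ/(2Δx) = (1.055e-34 J·s)/(2 × 6.690e-10 m) = 7.882e-26 kg·m/s

(b) The velocity uncertainty:
Δv = Δp/m = (7.882e-26 kg·m/s)/(9.109e-31 kg) = 8.652e+04 m/s = 86.523 km/s

(c) The de Broglie wavelength for this momentum:
λ = h/p = (6.626e-34 J·s)/(7.882e-26 kg·m/s) = 8.407e-09 m = 8.407 nm

Note: The de Broglie wavelength is comparable to the localization size, as expected from wave-particle duality.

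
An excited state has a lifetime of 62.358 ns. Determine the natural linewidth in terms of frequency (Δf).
1.276 MHz

Using the energy-time uncertainty principle and E = hf:
ΔEΔt ≥ ℏ/2
hΔf·Δt ≥ ℏ/2

The minimum frequency uncertainty is:
Δf = ℏ/(2hτ) = 1/(4πτ)
Δf = 1/(4π × 6.236e-08 s)
Δf = 1.276e+06 Hz = 1.276 MHz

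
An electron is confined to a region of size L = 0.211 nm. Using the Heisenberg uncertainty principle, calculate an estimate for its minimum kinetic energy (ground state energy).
213.943 meV

Using the uncertainty principle to estimate ground state energy:

1. The position uncertainty is approximately the confinement size:
   Δx ≈ L = 2.110e-10 m

2. From ΔxΔp ≥ ℏ/2, the minimum momentum uncertainty is:
   Δp ≈ ℏ/(2L) = 2.499e-25 kg·m/s

3. The kinetic energy is approximately:
   KE ≈ (Δp)²/(2m) = (2.499e-25)²/(2 × 9.109e-31 kg)
   KE ≈ 3.428e-20 J = 213.943 meV

This is an order-of-magnitude estimate of the ground state energy.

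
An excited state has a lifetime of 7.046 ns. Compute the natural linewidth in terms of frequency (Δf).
11.294 MHz

Using the energy-time uncertainty principle and E = hf:
ΔEΔt ≥ ℏ/2
hΔf·Δt ≥ ℏ/2

The minimum frequency uncertainty is:
Δf = ℏ/(2hτ) = 1/(4πτ)
Δf = 1/(4π × 7.046e-09 s)
Δf = 1.129e+07 Hz = 11.294 MHz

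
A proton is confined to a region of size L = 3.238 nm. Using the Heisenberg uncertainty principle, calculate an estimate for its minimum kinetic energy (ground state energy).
494.767 neV

Using the uncertainty principle to estimate ground state energy:

1. The position uncertainty is approximately the confinement size:
   Δx ≈ L = 3.238e-09 m

2. From ΔxΔp ≥ ℏ/2, the minimum momentum uncertainty is:
   Δp ≈ ℏ/(2L) = 1.628e-26 kg·m/s

3. The kinetic energy is approximately:
   KE ≈ (Δp)²/(2m) = (1.628e-26)²/(2 × 1.673e-27 kg)
   KE ≈ 7.927e-26 J = 494.767 neV

This is an order-of-magnitude estimate of the ground state energy.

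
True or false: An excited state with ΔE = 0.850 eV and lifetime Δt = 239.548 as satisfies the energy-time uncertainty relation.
No, it violates the uncertainty relation.

Calculate the product ΔEΔt:
ΔE = 0.850 eV = 1.362e-19 J
ΔEΔt = (1.362e-19 J) × (2.395e-16 s)
ΔEΔt = 3.262e-35 J·s

Compare to the minimum allowed value ℏ/2:
ℏ/2 = 5.273e-35 J·s

Since ΔEΔt = 3.262e-35 J·s < 5.273e-35 J·s = ℏ/2,
this violates the uncertainty relation.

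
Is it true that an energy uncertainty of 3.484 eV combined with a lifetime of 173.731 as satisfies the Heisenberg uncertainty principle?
Yes, it satisfies the uncertainty relation.

Calculate the product ΔEΔt:
ΔE = 3.484 eV = 5.582e-19 J
ΔEΔt = (5.582e-19 J) × (1.737e-16 s)
ΔEΔt = 9.698e-35 J·s

Compare to the minimum allowed value ℏ/2:
ℏ/2 = 5.273e-35 J·s

Since ΔEΔt = 9.698e-35 J·s ≥ 5.273e-35 J·s = ℏ/2,
this satisfies the uncertainty relation.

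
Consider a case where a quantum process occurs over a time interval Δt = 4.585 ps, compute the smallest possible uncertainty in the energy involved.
71.779 μeV

Using the energy-time uncertainty principle:
ΔEΔt ≥ ℏ/2

The minimum uncertainty in energy is:
ΔE_min = ℏ/(2Δt)
ΔE_min = (1.055e-34 J·s) / (2 × 4.585e-12 s)
ΔE_min = 1.150e-23 J = 71.779 μeV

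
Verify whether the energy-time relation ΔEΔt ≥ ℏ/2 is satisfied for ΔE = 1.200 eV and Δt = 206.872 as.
No, it violates the uncertainty relation.

Calculate the product ΔEΔt:
ΔE = 1.200 eV = 1.923e-19 J
ΔEΔt = (1.923e-19 J) × (2.069e-16 s)
ΔEΔt = 3.977e-35 J·s

Compare to the minimum allowed value ℏ/2:
ℏ/2 = 5.273e-35 J·s

Since ΔEΔt = 3.977e-35 J·s < 5.273e-35 J·s = ℏ/2,
this violates the uncertainty relation.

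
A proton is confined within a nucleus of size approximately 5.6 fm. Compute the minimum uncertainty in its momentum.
9.416 × 10^-21 kg·m/s

Using the Heisenberg uncertainty principle:
ΔxΔp ≥ ℏ/2

With Δx ≈ L = 5.600e-15 m (the confinement size):
Δp_min = ℏ/(2Δx)
Δp_min = (1.055e-34 J·s) / (2 × 5.600e-15 m)
Δp_min = 9.416e-21 kg·m/s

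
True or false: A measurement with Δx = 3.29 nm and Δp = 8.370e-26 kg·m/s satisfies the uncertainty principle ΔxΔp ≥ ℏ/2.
Yes, it satisfies the uncertainty principle.

Calculate the product ΔxΔp:
ΔxΔp = (3.290e-09 m) × (8.370e-26 kg·m/s)
ΔxΔp = 2.754e-34 J·s

Compare to the minimum allowed value ℏ/2:
ℏ/2 = 5.273e-35 J·s

Since ΔxΔp = 2.754e-34 J·s ≥ 5.273e-35 J·s = ℏ/2,
the measurement satisfies the uncertainty principle.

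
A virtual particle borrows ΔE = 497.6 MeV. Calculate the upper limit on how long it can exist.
6.614 × 10^-25 s

Using the energy-time uncertainty principle:
ΔEΔt ≥ ℏ/2

For a virtual particle borrowing energy ΔE, the maximum lifetime is:
Δt_max = ℏ/(2ΔE)

Converting energy:
ΔE = 497.6 MeV = 7.972e-11 J

Δt_max = (1.055e-34 J·s) / (2 × 7.972e-11 J)
Δt_max = 6.614e-25 s = 6.614 × 10^-25 s

Virtual particles with higher borrowed energy exist for shorter times.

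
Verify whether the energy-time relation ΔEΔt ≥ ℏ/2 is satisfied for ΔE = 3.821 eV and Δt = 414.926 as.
Yes, it satisfies the uncertainty relation.

Calculate the product ΔEΔt:
ΔE = 3.821 eV = 6.122e-19 J
ΔEΔt = (6.122e-19 J) × (4.149e-16 s)
ΔEΔt = 2.540e-34 J·s

Compare to the minimum allowed value ℏ/2:
ℏ/2 = 5.273e-35 J·s

Since ΔEΔt = 2.540e-34 J·s ≥ 5.273e-35 J·s = ℏ/2,
this satisfies the uncertainty relation.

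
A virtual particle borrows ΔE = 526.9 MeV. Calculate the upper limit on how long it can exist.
6.246 × 10^-25 s

Using the energy-time uncertainty principle:
ΔEΔt ≥ ℏ/2

For a virtual particle borrowing energy ΔE, the maximum lifetime is:
Δt_max = ℏ/(2ΔE)

Converting energy:
ΔE = 526.9 MeV = 8.442e-11 J

Δt_max = (1.055e-34 J·s) / (2 × 8.442e-11 J)
Δt_max = 6.246e-25 s = 6.246 × 10^-25 s

Virtual particles with higher borrowed energy exist for shorter times.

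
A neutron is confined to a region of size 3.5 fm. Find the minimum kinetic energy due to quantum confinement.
422.883 keV

Using the uncertainty principle:

1. Position uncertainty: Δx ≈ 3.500e-15 m
2. Minimum momentum uncertainty: Δp = ℏ/(2Δx) = 1.507e-20 kg·m/s
3. Minimum kinetic energy:
   KE = (Δp)²/(2m) = (1.507e-20)²/(2 × 1.675e-27 kg)
   KE = 6.775e-14 J = 422.883 keV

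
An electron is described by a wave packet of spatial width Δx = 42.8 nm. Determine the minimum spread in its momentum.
1.232 × 10^-27 kg·m/s

For a wave packet, the spatial width Δx and momentum spread Δp are related by the uncertainty principle:
ΔxΔp ≥ ℏ/2

The minimum momentum spread is:
Δp_min = ℏ/(2Δx)
Δp_min = (1.055e-34 J·s) / (2 × 4.280e-08 m)
Δp_min = 1.232e-27 kg·m/s

A wave packet cannot have both a well-defined position and well-defined momentum.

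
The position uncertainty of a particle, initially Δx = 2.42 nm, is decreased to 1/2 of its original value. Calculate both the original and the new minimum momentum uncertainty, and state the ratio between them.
Original Δp_min = 2.179 × 10^-26 kg·m/s; new Δp'_min = 4.358 × 10^-26 kg·m/s; ratio Δp'_min/Δp_min = 2.

From the uncertainty principle ΔxΔp ≥ ℏ/2, the minimum momentum uncertainty is Δp_min = ℏ/(2Δx).

Original (Δx = 2.42 nm = 2.420e-09 m):
Δp_min = (1.055e-34 J·s)/(2 × 2.420e-09 m) = 2.179e-26 kg·m/s

When Δx → (1/2)Δx:
Δp'_min = ℏ/(2 × (1/2)Δx) = 2 × ℏ/(2Δx) = 2 × Δp_min
Δp'_min = 2 × 2.179e-26 kg·m/s = 4.358e-26 kg·m/s

Since Δp_min ∝ 1/Δx, when Δx is decreased to 1/2 of its original value, Δp_min increases to 2 times its original value.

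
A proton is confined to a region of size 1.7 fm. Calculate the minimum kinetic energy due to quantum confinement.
1.795 MeV

Using the uncertainty principle:

1. Position uncertainty: Δx ≈ 1.700e-15 m
2. Minimum momentum uncertainty: Δp = ℏ/(2Δx) = 3.102e-20 kg·m/s
3. Minimum kinetic energy:
   KE = (Δp)²/(2m) = (3.102e-20)²/(2 × 1.673e-27 kg)
   KE = 2.876e-13 J = 1.795 MeV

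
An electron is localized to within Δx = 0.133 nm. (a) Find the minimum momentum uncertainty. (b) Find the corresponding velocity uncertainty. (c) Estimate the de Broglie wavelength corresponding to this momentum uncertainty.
(a) Δp_min = 3.965 × 10^-25 kg·m/s
(b) Δv_min = 435.217 km/s
(c) λ_dB = 1.671 nm

Step-by-step:

(a) From the uncertainty principle:
Δp_min = ℏ/(2Δx) = (1.055e-34 J·s)/(2 × 1.330e-10 m) = 3.965e-25 kg·m/s

(b) The velocity uncertainty:
Δv = Δp/m = (3.965e-25 kg·m/s)/(9.109e-31 kg) = 4.352e+05 m/s = 435.217 km/s

(c) The de Broglie wavelength for this momentum:
λ = h/p = (6.626e-34 J·s)/(3.965e-25 kg·m/s) = 1.671e-09 m = 1.671 nm

Note: The de Broglie wavelength is comparable to the localization size, as expected from wave-particle duality.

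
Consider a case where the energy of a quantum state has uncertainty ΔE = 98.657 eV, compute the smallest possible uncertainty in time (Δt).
3.336 as

Using the energy-time uncertainty principle:
ΔEΔt ≥ ℏ/2

The minimum uncertainty in time is:
Δt_min = ℏ/(2ΔE)
Δt_min = (1.055e-34 J·s) / (2 × 1.581e-17 J)
Δt_min = 3.336e-18 s = 3.336 as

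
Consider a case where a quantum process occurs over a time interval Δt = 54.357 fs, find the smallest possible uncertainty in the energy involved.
6.055 meV

Using the energy-time uncertainty principle:
ΔEΔt ≥ ℏ/2

The minimum uncertainty in energy is:
ΔE_min = ℏ/(2Δt)
ΔE_min = (1.055e-34 J·s) / (2 × 5.436e-14 s)
ΔE_min = 9.700e-22 J = 6.055 meV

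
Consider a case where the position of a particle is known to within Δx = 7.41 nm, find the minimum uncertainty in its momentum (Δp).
7.116 × 10^-27 kg·m/s

Using the Heisenberg uncertainty principle:
ΔxΔp ≥ ℏ/2

The minimum uncertainty in momentum is:
Δp_min = ℏ/(2Δx)
Δp_min = (1.055e-34 J·s) / (2 × 7.410e-09 m)
Δp_min = 7.116e-27 kg·m/s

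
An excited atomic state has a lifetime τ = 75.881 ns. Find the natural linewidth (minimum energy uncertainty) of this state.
4.337 neV

Using the energy-time uncertainty principle:
ΔEΔt ≥ ℏ/2

The lifetime τ represents the time uncertainty Δt.
The natural linewidth (minimum energy uncertainty) is:

ΔE = ℏ/(2τ)
ΔE = (1.055e-34 J·s) / (2 × 7.588e-08 s)
ΔE = 6.949e-28 J = 4.337 neV

This natural linewidth limits the precision of spectroscopic measurements.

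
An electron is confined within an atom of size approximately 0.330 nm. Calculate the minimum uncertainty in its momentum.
1.598 × 10^-25 kg·m/s

Using the Heisenberg uncertainty principle:
ΔxΔp ≥ ℏ/2

With Δx ≈ L = 3.300e-10 m (the confinement size):
Δp_min = ℏ/(2Δx)
Δp_min = (1.055e-34 J·s) / (2 × 3.300e-10 m)
Δp_min = 1.598e-25 kg·m/s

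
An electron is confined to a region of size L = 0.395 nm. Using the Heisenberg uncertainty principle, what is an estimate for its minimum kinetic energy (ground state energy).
61.048 meV

Using the uncertainty principle to estimate ground state energy:

1. The position uncertainty is approximately the confinement size:
   Δx ≈ L = 3.950e-10 m

2. From ΔxΔp ≥ ℏ/2, the minimum momentum uncertainty is:
   Δp ≈ ℏ/(2L) = 1.335e-25 kg·m/s

3. The kinetic energy is approximately:
   KE ≈ (Δp)²/(2m) = (1.335e-25)²/(2 × 9.109e-31 kg)
   KE ≈ 9.781e-21 J = 61.048 meV

This is an order-of-magnitude estimate of the ground state energy.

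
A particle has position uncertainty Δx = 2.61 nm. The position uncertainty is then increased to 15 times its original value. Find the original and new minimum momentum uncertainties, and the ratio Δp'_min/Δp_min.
Original Δp_min = 2.020 × 10^-26 kg·m/s; new Δp'_min = 1.347 × 10^-27 kg·m/s; ratio Δp'_min/Δp_min = 1/15.

From the uncertainty principle ΔxΔp ≥ ℏ/2, the minimum momentum uncertainty is Δp_min = ℏ/(2Δx).

Original (Δx = 2.61 nm = 2.610e-09 m):
Δp_min = (1.055e-34 J·s)/(2 × 2.610e-09 m) = 2.020e-26 kg·m/s

When Δx → 15Δx:
Δp'_min = ℏ/(2 × 15Δx) = (1/15) × ℏ/(2Δx) = (1/15) × Δp_min
Δp'_min = 1/15 × 2.020e-26 kg·m/s = 1.347e-27 kg·m/s

Since Δp_min ∝ 1/Δx, when Δx is increased to 15 times its original value, Δp_min decreases to 1/15 of its original value.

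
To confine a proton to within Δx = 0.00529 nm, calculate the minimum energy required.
185.371 meV

Localizing a particle requires giving it sufficient momentum uncertainty:

1. From uncertainty principle: Δp ≥ ℏ/(2Δx)
   Δp_min = (1.055e-34 J·s) / (2 × 5.290e-12 m)
   Δp_min = 9.968e-24 kg·m/s

2. This momentum uncertainty corresponds to kinetic energy:
   KE ≈ (Δp)²/(2m) = (9.968e-24)²/(2 × 1.673e-27 kg)
   KE = 2.970e-20 J = 185.371 meV

Tighter localization requires more energy.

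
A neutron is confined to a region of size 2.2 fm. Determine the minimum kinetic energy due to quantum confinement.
1.070 MeV

Using the uncertainty principle:

1. Position uncertainty: Δx ≈ 2.200e-15 m
2. Minimum momentum uncertainty: Δp = ℏ/(2Δx) = 2.397e-20 kg·m/s
3. Minimum kinetic energy:
   KE = (Δp)²/(2m) = (2.397e-20)²/(2 × 1.675e-27 kg)
   KE = 1.715e-13 J = 1.070 MeV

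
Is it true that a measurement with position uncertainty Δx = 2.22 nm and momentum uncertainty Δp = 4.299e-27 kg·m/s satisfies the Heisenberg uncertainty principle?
No, it violates the uncertainty principle (impossible measurement).

Calculate the product ΔxΔp:
ΔxΔp = (2.220e-09 m) × (4.299e-27 kg·m/s)
ΔxΔp = 9.544e-36 J·s

Compare to the minimum allowed value ℏ/2:
ℏ/2 = 5.273e-35 J·s

Since ΔxΔp = 9.544e-36 J·s < 5.273e-35 J·s = ℏ/2,
the measurement violates the uncertainty principle.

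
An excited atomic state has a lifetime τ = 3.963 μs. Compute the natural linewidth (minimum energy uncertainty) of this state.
83.045 peV

Using the energy-time uncertainty principle:
ΔEΔt ≥ ℏ/2

The lifetime τ represents the time uncertainty Δt.
The natural linewidth (minimum energy uncertainty) is:

ΔE = ℏ/(2τ)
ΔE = (1.055e-34 J·s) / (2 × 3.963e-06 s)
ΔE = 1.331e-29 J = 83.045 peV

This natural linewidth limits the precision of spectroscopic measurements.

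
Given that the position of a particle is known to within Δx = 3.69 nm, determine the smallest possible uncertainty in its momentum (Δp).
1.429 × 10^-26 kg·m/s

Using the Heisenberg uncertainty principle:
ΔxΔp ≥ ℏ/2

The minimum uncertainty in momentum is:
Δp_min = ℏ/(2Δx)
Δp_min = (1.055e-34 J·s) / (2 × 3.690e-09 m)
Δp_min = 1.429e-26 kg·m/s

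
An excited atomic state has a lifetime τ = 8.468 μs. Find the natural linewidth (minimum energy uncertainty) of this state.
38.865 peV

Using the energy-time uncertainty principle:
ΔEΔt ≥ ℏ/2

The lifetime τ represents the time uncertainty Δt.
The natural linewidth (minimum energy uncertainty) is:

ΔE = ℏ/(2τ)
ΔE = (1.055e-34 J·s) / (2 × 8.468e-06 s)
ΔE = 6.227e-30 J = 38.865 peV

This natural linewidth limits the precision of spectroscopic measurements.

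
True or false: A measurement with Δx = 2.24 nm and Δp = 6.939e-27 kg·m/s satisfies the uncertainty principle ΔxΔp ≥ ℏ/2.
No, it violates the uncertainty principle (impossible measurement).

Calculate the product ΔxΔp:
ΔxΔp = (2.240e-09 m) × (6.939e-27 kg·m/s)
ΔxΔp = 1.554e-35 J·s

Compare to the minimum allowed value ℏ/2:
ℏ/2 = 5.273e-35 J·s

Since ΔxΔp = 1.554e-35 J·s < 5.273e-35 J·s = ℏ/2,
the measurement violates the uncertainty principle.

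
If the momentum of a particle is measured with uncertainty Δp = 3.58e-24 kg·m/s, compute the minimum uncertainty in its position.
14.729 pm

Using the Heisenberg uncertainty principle:
ΔxΔp ≥ ℏ/2

The minimum uncertainty in position is:
Δx_min = ℏ/(2Δp)
Δx_min = (1.055e-34 J·s) / (2 × 3.580e-24 kg·m/s)
Δx_min = 1.473e-11 m = 14.729 pm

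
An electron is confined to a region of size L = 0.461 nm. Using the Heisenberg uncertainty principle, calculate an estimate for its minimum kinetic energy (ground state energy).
44.819 meV

Using the uncertainty principle to estimate ground state energy:

1. The position uncertainty is approximately the confinement size:
   Δx ≈ L = 4.610e-10 m

2. From ΔxΔp ≥ ℏ/2, the minimum momentum uncertainty is:
   Δp ≈ ℏ/(2L) = 1.144e-25 kg·m/s

3. The kinetic energy is approximately:
   KE ≈ (Δp)²/(2m) = (1.144e-25)²/(2 × 9.109e-31 kg)
   KE ≈ 7.181e-21 J = 44.819 meV

This is an order-of-magnitude estimate of the ground state energy.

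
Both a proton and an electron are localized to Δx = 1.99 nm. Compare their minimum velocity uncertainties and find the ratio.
The electron has the larger minimum velocity uncertainty, by a ratio of 1836.2.

For both particles, Δp_min = ℏ/(2Δx) = 2.650e-26 kg·m/s (same for both).

The velocity uncertainty is Δv = Δp/m:
- proton: Δv = 2.650e-26 / 1.673e-27 = 1.584e+01 m/s = 15.841 m/s
- electron: Δv = 2.650e-26 / 9.109e-31 = 2.909e+04 m/s = 29.087 km/s

Ratio: 2.909e+04 / 1.584e+01 = 1836.2

The lighter particle has larger velocity uncertainty because Δv ∝ 1/m.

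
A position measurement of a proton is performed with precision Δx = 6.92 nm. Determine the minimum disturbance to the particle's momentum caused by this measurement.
7.620 × 10^-27 kg·m/s

The uncertainty principle implies that measuring position disturbs momentum:
ΔxΔp ≥ ℏ/2

When we measure position with precision Δx, we necessarily introduce a momentum uncertainty:
Δp ≥ ℏ/(2Δx)
Δp_min = (1.055e-34 J·s) / (2 × 6.920e-09 m)
Δp_min = 7.620e-27 kg·m/s

The more precisely we measure position, the greater the momentum disturbance.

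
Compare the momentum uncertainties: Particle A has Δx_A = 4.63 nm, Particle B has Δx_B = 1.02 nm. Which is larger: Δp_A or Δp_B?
Particle B has the larger minimum momentum uncertainty, by a factor of 4.54.

For each particle, the minimum momentum uncertainty is Δp_min = ℏ/(2Δx):

Particle A: Δp_A = ℏ/(2×4.630e-09 m) = 1.139e-26 kg·m/s
Particle B: Δp_B = ℏ/(2×1.020e-09 m) = 5.169e-26 kg·m/s

Ratio: Δp_B/Δp_A = 4.54

Since Δp_min ∝ 1/Δx, the particle with smaller position uncertainty (B) has larger momentum uncertainty.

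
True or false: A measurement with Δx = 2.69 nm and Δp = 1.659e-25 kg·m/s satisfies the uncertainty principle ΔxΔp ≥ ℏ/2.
Yes, it satisfies the uncertainty principle.

Calculate the product ΔxΔp:
ΔxΔp = (2.690e-09 m) × (1.659e-25 kg·m/s)
ΔxΔp = 4.463e-34 J·s

Compare to the minimum allowed value ℏ/2:
ℏ/2 = 5.273e-35 J·s

Since ΔxΔp = 4.463e-34 J·s ≥ 5.273e-35 J·s = ℏ/2,
the measurement satisfies the uncertainty principle.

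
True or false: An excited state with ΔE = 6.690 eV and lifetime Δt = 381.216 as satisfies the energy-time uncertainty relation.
Yes, it satisfies the uncertainty relation.

Calculate the product ΔEΔt:
ΔE = 6.690 eV = 1.072e-18 J
ΔEΔt = (1.072e-18 J) × (3.812e-16 s)
ΔEΔt = 4.086e-34 J·s

Compare to the minimum allowed value ℏ/2:
ℏ/2 = 5.273e-35 J·s

Since ΔEΔt = 4.086e-34 J·s ≥ 5.273e-35 J·s = ℏ/2,
this satisfies the uncertainty relation.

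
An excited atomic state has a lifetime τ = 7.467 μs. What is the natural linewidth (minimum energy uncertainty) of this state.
44.075 peV

Using the energy-time uncertainty principle:
ΔEΔt ≥ ℏ/2

The lifetime τ represents the time uncertainty Δt.
The natural linewidth (minimum energy uncertainty) is:

ΔE = ℏ/(2τ)
ΔE = (1.055e-34 J·s) / (2 × 7.467e-06 s)
ΔE = 7.062e-30 J = 44.075 peV

This natural linewidth limits the precision of spectroscopic measurements.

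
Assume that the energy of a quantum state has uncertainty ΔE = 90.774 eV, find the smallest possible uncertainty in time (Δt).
3.626 as

Using the energy-time uncertainty principle:
ΔEΔt ≥ ℏ/2

The minimum uncertainty in time is:
Δt_min = ℏ/(2ΔE)
Δt_min = (1.055e-34 J·s) / (2 × 1.454e-17 J)
Δt_min = 3.626e-18 s = 3.626 as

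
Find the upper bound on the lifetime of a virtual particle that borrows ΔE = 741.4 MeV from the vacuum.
4.439 × 10^-25 s

Using the energy-time uncertainty principle:
ΔEΔt ≥ ℏ/2

For a virtual particle borrowing energy ΔE, the maximum lifetime is:
Δt_max = ℏ/(2ΔE)

Converting energy:
ΔE = 741.4 MeV = 1.188e-10 J

Δt_max = (1.055e-34 J·s) / (2 × 1.188e-10 J)
Δt_max = 4.439e-25 s = 4.439 × 10^-25 s

Virtual particles with higher borrowed energy exist for shorter times.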